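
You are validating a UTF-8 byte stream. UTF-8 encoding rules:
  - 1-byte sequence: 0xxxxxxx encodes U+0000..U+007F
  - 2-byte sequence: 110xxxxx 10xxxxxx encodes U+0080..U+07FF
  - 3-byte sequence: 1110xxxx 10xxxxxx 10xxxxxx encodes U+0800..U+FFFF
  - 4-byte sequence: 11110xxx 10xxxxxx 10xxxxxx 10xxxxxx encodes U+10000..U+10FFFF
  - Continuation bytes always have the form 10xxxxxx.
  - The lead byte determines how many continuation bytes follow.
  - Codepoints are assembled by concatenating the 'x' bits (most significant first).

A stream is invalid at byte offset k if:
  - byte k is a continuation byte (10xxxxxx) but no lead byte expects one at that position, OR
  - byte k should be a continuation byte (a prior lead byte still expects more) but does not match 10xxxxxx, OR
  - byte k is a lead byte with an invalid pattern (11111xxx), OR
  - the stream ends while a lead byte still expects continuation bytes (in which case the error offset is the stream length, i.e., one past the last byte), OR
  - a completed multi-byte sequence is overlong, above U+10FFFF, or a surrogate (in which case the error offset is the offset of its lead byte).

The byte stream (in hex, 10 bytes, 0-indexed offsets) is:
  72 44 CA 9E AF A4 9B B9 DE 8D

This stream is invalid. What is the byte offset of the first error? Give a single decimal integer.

Answer: 4

Derivation:
Byte[0]=72: 1-byte ASCII. cp=U+0072
Byte[1]=44: 1-byte ASCII. cp=U+0044
Byte[2]=CA: 2-byte lead, need 1 cont bytes. acc=0xA
Byte[3]=9E: continuation. acc=(acc<<6)|0x1E=0x29E
Completed: cp=U+029E (starts at byte 2)
Byte[4]=AF: INVALID lead byte (not 0xxx/110x/1110/11110)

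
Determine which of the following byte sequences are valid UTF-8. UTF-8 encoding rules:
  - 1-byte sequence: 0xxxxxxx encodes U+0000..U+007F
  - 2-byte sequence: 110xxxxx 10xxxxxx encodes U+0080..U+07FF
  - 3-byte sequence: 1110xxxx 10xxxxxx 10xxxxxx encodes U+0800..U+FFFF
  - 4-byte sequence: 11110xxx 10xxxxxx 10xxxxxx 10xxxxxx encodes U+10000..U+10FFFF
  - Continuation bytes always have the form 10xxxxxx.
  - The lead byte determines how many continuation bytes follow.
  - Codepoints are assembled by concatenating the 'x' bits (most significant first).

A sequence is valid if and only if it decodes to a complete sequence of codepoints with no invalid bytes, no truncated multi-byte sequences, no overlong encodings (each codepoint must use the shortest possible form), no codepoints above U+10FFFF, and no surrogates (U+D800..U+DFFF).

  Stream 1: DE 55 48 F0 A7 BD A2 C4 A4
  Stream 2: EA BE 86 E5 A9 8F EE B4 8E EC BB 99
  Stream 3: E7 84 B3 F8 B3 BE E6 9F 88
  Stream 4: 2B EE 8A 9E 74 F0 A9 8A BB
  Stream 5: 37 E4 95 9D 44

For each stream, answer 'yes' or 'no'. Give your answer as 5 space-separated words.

Answer: no yes no yes yes

Derivation:
Stream 1: error at byte offset 1. INVALID
Stream 2: decodes cleanly. VALID
Stream 3: error at byte offset 3. INVALID
Stream 4: decodes cleanly. VALID
Stream 5: decodes cleanly. VALID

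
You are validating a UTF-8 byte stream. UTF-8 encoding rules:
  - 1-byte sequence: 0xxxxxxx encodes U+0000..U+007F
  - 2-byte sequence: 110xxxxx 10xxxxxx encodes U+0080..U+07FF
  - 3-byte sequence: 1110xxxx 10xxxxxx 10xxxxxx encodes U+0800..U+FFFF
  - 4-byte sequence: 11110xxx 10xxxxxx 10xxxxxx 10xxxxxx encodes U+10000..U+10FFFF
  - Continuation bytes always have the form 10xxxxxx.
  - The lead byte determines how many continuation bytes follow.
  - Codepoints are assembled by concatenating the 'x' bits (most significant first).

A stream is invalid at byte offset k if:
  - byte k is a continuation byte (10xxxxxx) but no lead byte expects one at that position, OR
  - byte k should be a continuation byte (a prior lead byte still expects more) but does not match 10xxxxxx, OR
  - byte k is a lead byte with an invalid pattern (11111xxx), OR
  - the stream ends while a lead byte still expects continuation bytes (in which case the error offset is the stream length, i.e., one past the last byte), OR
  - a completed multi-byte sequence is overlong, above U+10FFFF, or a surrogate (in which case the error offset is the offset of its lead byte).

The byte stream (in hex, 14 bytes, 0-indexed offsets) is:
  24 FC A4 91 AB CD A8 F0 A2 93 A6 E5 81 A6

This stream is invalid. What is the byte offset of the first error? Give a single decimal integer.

Byte[0]=24: 1-byte ASCII. cp=U+0024
Byte[1]=FC: INVALID lead byte (not 0xxx/110x/1110/11110)

Answer: 1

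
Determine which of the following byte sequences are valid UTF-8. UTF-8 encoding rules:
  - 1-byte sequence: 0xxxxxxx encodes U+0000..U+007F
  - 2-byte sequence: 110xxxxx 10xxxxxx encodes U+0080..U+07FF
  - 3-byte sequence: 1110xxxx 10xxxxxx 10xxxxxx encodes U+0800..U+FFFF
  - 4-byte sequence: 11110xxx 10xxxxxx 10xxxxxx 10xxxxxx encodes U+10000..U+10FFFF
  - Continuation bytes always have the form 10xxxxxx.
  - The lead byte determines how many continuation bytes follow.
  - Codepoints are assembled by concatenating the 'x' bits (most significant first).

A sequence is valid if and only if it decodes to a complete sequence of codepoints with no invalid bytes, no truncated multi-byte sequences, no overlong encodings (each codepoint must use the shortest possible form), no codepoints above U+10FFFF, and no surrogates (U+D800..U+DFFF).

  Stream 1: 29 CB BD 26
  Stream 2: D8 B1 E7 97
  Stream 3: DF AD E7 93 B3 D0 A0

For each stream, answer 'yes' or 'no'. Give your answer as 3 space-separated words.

Stream 1: decodes cleanly. VALID
Stream 2: error at byte offset 4. INVALID
Stream 3: decodes cleanly. VALID

Answer: yes no yes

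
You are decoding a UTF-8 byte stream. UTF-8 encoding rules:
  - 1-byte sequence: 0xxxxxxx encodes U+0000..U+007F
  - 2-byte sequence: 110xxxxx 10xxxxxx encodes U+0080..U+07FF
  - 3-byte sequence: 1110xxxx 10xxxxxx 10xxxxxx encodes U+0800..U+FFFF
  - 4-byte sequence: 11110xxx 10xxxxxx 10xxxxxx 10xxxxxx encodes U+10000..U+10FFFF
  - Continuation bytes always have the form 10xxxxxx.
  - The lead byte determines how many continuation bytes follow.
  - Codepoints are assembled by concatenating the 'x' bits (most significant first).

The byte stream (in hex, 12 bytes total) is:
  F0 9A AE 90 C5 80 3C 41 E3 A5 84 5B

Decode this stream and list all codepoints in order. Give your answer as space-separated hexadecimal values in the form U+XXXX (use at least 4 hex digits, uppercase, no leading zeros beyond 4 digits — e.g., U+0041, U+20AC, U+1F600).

Answer: U+1AB90 U+0140 U+003C U+0041 U+3944 U+005B

Derivation:
Byte[0]=F0: 4-byte lead, need 3 cont bytes. acc=0x0
Byte[1]=9A: continuation. acc=(acc<<6)|0x1A=0x1A
Byte[2]=AE: continuation. acc=(acc<<6)|0x2E=0x6AE
Byte[3]=90: continuation. acc=(acc<<6)|0x10=0x1AB90
Completed: cp=U+1AB90 (starts at byte 0)
Byte[4]=C5: 2-byte lead, need 1 cont bytes. acc=0x5
Byte[5]=80: continuation. acc=(acc<<6)|0x00=0x140
Completed: cp=U+0140 (starts at byte 4)
Byte[6]=3C: 1-byte ASCII. cp=U+003C
Byte[7]=41: 1-byte ASCII. cp=U+0041
Byte[8]=E3: 3-byte lead, need 2 cont bytes. acc=0x3
Byte[9]=A5: continuation. acc=(acc<<6)|0x25=0xE5
Byte[10]=84: continuation. acc=(acc<<6)|0x04=0x3944
Completed: cp=U+3944 (starts at byte 8)
Byte[11]=5B: 1-byte ASCII. cp=U+005B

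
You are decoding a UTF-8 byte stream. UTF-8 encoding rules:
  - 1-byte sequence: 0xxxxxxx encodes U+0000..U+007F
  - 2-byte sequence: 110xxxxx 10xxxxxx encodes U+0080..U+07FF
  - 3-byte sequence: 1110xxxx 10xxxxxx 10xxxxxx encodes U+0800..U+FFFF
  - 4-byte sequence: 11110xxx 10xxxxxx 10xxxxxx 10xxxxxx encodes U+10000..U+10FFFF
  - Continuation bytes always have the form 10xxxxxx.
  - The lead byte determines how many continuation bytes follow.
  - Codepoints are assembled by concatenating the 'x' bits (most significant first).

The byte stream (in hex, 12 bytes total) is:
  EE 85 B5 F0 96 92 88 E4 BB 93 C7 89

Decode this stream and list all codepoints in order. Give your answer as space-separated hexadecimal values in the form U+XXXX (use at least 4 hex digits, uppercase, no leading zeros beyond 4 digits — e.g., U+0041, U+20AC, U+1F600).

Byte[0]=EE: 3-byte lead, need 2 cont bytes. acc=0xE
Byte[1]=85: continuation. acc=(acc<<6)|0x05=0x385
Byte[2]=B5: continuation. acc=(acc<<6)|0x35=0xE175
Completed: cp=U+E175 (starts at byte 0)
Byte[3]=F0: 4-byte lead, need 3 cont bytes. acc=0x0
Byte[4]=96: continuation. acc=(acc<<6)|0x16=0x16
Byte[5]=92: continuation. acc=(acc<<6)|0x12=0x592
Byte[6]=88: continuation. acc=(acc<<6)|0x08=0x16488
Completed: cp=U+16488 (starts at byte 3)
Byte[7]=E4: 3-byte lead, need 2 cont bytes. acc=0x4
Byte[8]=BB: continuation. acc=(acc<<6)|0x3B=0x13B
Byte[9]=93: continuation. acc=(acc<<6)|0x13=0x4ED3
Completed: cp=U+4ED3 (starts at byte 7)
Byte[10]=C7: 2-byte lead, need 1 cont bytes. acc=0x7
Byte[11]=89: continuation. acc=(acc<<6)|0x09=0x1C9
Completed: cp=U+01C9 (starts at byte 10)

Answer: U+E175 U+16488 U+4ED3 U+01C9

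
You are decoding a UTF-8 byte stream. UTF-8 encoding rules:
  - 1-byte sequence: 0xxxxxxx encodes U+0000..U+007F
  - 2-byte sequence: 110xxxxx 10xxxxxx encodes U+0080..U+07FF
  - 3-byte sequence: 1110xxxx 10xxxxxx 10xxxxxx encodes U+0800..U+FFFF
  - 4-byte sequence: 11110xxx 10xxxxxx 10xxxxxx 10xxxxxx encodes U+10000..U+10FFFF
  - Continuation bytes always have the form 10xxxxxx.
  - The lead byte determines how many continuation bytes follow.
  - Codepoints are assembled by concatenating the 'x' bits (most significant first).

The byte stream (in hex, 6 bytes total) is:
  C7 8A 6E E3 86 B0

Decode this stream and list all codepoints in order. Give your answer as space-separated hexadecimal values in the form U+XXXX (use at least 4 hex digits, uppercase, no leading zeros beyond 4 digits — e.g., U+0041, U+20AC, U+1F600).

Answer: U+01CA U+006E U+31B0

Derivation:
Byte[0]=C7: 2-byte lead, need 1 cont bytes. acc=0x7
Byte[1]=8A: continuation. acc=(acc<<6)|0x0A=0x1CA
Completed: cp=U+01CA (starts at byte 0)
Byte[2]=6E: 1-byte ASCII. cp=U+006E
Byte[3]=E3: 3-byte lead, need 2 cont bytes. acc=0x3
Byte[4]=86: continuation. acc=(acc<<6)|0x06=0xC6
Byte[5]=B0: continuation. acc=(acc<<6)|0x30=0x31B0
Completed: cp=U+31B0 (starts at byte 3)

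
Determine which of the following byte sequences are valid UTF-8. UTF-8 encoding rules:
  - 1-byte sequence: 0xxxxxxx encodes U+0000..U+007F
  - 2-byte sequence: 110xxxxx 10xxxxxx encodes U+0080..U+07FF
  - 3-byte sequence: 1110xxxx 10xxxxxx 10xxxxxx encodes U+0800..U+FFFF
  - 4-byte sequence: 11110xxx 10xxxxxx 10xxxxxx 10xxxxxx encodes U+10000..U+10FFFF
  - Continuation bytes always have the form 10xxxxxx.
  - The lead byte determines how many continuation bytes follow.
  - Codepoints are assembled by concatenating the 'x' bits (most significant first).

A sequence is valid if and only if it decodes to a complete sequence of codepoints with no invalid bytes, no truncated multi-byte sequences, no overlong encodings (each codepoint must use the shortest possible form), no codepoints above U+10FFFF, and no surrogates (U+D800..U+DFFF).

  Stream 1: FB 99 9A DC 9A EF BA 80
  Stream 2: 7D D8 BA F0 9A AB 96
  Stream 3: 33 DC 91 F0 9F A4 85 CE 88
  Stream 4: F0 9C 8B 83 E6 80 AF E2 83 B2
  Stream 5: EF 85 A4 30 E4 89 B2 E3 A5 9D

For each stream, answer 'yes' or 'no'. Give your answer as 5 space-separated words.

Stream 1: error at byte offset 0. INVALID
Stream 2: decodes cleanly. VALID
Stream 3: decodes cleanly. VALID
Stream 4: decodes cleanly. VALID
Stream 5: decodes cleanly. VALID

Answer: no yes yes yes yes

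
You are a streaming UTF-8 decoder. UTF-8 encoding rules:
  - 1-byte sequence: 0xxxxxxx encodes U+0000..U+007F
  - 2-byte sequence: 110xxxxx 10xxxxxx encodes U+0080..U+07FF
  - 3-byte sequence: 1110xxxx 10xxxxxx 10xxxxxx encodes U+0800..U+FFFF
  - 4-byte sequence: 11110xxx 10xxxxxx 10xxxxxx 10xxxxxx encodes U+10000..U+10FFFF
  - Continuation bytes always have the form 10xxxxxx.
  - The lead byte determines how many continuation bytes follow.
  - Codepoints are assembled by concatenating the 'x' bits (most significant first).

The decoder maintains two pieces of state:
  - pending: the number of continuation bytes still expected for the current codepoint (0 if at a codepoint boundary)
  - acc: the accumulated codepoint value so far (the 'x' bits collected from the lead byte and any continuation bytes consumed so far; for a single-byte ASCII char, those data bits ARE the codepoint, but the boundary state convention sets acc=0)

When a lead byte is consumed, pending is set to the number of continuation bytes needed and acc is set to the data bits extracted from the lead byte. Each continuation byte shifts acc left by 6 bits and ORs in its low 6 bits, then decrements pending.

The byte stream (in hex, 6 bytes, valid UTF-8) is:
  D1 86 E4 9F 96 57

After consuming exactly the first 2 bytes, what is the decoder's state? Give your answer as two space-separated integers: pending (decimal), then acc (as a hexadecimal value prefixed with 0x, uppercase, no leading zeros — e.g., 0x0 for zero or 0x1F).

Answer: 0 0x446

Derivation:
Byte[0]=D1: 2-byte lead. pending=1, acc=0x11
Byte[1]=86: continuation. acc=(acc<<6)|0x06=0x446, pending=0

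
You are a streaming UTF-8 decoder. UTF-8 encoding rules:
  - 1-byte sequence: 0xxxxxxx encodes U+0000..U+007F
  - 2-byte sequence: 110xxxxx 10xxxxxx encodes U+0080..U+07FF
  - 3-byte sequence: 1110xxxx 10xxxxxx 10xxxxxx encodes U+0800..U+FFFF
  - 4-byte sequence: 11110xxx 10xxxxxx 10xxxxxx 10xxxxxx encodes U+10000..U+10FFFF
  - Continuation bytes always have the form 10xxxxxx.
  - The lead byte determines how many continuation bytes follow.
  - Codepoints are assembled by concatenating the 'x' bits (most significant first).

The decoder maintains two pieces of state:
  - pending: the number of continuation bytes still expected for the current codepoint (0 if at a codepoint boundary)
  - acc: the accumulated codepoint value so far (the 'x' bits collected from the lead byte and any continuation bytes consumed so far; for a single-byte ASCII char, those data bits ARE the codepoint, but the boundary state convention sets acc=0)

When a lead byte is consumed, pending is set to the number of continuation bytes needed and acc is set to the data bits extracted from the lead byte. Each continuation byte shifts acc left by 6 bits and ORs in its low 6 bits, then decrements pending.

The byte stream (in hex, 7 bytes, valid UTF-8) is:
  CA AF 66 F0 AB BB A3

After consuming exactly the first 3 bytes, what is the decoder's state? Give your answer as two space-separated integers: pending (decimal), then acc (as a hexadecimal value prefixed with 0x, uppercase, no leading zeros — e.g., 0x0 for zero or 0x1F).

Byte[0]=CA: 2-byte lead. pending=1, acc=0xA
Byte[1]=AF: continuation. acc=(acc<<6)|0x2F=0x2AF, pending=0
Byte[2]=66: 1-byte. pending=0, acc=0x0

Answer: 0 0x0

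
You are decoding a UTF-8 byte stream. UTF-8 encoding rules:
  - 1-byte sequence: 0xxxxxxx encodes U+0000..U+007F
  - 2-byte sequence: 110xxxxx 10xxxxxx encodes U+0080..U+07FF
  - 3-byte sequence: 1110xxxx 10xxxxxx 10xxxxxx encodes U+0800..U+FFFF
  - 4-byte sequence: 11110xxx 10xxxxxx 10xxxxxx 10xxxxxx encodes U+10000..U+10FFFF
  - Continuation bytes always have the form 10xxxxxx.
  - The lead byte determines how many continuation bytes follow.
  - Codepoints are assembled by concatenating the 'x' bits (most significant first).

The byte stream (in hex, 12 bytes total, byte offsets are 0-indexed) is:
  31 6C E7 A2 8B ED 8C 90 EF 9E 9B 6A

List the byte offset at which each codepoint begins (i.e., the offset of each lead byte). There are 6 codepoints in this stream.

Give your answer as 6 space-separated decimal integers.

Answer: 0 1 2 5 8 11

Derivation:
Byte[0]=31: 1-byte ASCII. cp=U+0031
Byte[1]=6C: 1-byte ASCII. cp=U+006C
Byte[2]=E7: 3-byte lead, need 2 cont bytes. acc=0x7
Byte[3]=A2: continuation. acc=(acc<<6)|0x22=0x1E2
Byte[4]=8B: continuation. acc=(acc<<6)|0x0B=0x788B
Completed: cp=U+788B (starts at byte 2)
Byte[5]=ED: 3-byte lead, need 2 cont bytes. acc=0xD
Byte[6]=8C: continuation. acc=(acc<<6)|0x0C=0x34C
Byte[7]=90: continuation. acc=(acc<<6)|0x10=0xD310
Completed: cp=U+D310 (starts at byte 5)
Byte[8]=EF: 3-byte lead, need 2 cont bytes. acc=0xF
Byte[9]=9E: continuation. acc=(acc<<6)|0x1E=0x3DE
Byte[10]=9B: continuation. acc=(acc<<6)|0x1B=0xF79B
Completed: cp=U+F79B (starts at byte 8)
Byte[11]=6A: 1-byte ASCII. cp=U+006A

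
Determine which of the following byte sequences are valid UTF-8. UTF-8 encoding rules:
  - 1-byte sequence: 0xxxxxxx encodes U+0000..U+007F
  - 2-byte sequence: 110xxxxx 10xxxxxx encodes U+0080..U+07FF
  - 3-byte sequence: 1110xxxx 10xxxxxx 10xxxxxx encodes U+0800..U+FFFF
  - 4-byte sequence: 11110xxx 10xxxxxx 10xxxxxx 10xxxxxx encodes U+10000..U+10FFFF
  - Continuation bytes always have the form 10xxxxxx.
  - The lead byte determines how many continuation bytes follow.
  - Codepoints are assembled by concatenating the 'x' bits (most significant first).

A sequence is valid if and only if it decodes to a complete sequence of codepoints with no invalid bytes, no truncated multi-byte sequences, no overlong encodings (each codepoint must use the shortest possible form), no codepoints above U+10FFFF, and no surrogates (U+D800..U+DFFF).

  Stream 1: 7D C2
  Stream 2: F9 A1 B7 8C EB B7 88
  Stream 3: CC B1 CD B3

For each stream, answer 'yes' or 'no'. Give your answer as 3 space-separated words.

Answer: no no yes

Derivation:
Stream 1: error at byte offset 2. INVALID
Stream 2: error at byte offset 0. INVALID
Stream 3: decodes cleanly. VALID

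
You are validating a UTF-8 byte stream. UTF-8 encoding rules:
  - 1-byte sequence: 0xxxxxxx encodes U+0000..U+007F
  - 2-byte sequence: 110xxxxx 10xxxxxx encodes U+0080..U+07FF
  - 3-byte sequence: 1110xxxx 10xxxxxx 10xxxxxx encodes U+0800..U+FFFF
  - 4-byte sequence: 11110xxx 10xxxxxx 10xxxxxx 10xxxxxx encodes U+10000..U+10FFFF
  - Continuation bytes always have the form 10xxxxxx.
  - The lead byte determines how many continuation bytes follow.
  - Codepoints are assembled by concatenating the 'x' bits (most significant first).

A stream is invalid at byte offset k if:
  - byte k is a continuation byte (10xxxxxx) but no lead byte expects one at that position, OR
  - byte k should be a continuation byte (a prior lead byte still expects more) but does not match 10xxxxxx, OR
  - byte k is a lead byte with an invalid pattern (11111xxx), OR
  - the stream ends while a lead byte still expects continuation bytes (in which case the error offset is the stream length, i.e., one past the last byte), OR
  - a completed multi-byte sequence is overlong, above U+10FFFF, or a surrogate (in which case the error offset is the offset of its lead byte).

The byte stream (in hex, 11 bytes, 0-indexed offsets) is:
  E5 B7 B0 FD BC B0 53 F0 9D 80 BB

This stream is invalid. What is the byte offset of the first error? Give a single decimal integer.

Byte[0]=E5: 3-byte lead, need 2 cont bytes. acc=0x5
Byte[1]=B7: continuation. acc=(acc<<6)|0x37=0x177
Byte[2]=B0: continuation. acc=(acc<<6)|0x30=0x5DF0
Completed: cp=U+5DF0 (starts at byte 0)
Byte[3]=FD: INVALID lead byte (not 0xxx/110x/1110/11110)

Answer: 3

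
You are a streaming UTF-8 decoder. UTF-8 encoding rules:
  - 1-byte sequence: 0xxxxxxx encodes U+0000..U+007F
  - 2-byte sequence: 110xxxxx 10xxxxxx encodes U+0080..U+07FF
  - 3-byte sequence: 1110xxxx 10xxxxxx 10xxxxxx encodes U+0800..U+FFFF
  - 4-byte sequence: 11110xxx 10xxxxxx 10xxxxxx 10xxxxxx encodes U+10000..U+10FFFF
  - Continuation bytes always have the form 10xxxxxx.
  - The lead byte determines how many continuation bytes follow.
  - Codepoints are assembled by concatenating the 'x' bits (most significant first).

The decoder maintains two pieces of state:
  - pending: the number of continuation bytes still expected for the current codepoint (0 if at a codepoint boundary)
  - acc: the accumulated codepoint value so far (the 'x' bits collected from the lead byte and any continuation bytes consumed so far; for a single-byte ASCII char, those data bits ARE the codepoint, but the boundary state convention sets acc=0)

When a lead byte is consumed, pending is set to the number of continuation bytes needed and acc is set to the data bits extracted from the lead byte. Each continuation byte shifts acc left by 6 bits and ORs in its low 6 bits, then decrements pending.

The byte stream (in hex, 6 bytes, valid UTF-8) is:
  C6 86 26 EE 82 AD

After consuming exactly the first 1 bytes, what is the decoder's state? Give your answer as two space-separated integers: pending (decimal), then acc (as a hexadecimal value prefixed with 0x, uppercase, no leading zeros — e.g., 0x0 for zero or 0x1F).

Answer: 1 0x6

Derivation:
Byte[0]=C6: 2-byte lead. pending=1, acc=0x6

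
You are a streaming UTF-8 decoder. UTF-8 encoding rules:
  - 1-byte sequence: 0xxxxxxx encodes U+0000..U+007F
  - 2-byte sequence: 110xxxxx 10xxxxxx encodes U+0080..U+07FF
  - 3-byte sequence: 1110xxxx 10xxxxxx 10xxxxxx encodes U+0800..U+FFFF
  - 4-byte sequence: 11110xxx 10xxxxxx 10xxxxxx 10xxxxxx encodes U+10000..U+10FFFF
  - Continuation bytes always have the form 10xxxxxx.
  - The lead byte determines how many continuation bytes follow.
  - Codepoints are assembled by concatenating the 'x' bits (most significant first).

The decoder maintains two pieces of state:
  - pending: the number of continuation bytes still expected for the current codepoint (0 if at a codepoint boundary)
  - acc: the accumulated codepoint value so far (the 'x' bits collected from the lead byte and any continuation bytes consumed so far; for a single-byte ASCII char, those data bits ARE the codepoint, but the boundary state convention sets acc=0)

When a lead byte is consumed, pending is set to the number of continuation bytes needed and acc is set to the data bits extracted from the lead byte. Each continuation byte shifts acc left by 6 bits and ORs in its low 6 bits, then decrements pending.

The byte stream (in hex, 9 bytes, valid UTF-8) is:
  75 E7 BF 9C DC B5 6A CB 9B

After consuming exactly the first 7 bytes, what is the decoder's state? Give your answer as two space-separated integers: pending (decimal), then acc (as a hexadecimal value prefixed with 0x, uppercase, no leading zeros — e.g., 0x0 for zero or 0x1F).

Byte[0]=75: 1-byte. pending=0, acc=0x0
Byte[1]=E7: 3-byte lead. pending=2, acc=0x7
Byte[2]=BF: continuation. acc=(acc<<6)|0x3F=0x1FF, pending=1
Byte[3]=9C: continuation. acc=(acc<<6)|0x1C=0x7FDC, pending=0
Byte[4]=DC: 2-byte lead. pending=1, acc=0x1C
Byte[5]=B5: continuation. acc=(acc<<6)|0x35=0x735, pending=0
Byte[6]=6A: 1-byte. pending=0, acc=0x0

Answer: 0 0x0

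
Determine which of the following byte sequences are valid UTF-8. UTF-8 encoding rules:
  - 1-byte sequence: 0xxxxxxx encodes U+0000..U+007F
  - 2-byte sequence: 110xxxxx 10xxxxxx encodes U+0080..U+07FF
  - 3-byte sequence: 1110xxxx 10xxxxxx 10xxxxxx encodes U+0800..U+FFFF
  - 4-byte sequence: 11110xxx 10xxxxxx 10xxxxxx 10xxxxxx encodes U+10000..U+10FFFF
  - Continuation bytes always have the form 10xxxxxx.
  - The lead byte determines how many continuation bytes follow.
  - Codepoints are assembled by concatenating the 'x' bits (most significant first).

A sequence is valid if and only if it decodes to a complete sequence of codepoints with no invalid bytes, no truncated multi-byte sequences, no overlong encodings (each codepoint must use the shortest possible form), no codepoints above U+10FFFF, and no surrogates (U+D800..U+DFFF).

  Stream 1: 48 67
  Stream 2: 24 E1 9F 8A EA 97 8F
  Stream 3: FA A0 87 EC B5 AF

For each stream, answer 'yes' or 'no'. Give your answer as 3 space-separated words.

Answer: yes yes no

Derivation:
Stream 1: decodes cleanly. VALID
Stream 2: decodes cleanly. VALID
Stream 3: error at byte offset 0. INVALID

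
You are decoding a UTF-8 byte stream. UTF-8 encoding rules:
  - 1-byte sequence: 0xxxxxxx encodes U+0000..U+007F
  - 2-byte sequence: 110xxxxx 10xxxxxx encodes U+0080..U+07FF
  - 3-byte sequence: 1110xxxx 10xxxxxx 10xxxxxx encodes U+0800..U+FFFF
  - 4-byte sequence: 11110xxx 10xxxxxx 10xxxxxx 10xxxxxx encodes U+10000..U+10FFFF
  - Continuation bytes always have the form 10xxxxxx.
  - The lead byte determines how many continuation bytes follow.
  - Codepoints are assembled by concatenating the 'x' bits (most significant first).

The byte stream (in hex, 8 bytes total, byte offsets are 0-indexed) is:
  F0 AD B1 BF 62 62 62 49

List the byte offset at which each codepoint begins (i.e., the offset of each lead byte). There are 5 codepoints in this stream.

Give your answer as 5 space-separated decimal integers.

Answer: 0 4 5 6 7

Derivation:
Byte[0]=F0: 4-byte lead, need 3 cont bytes. acc=0x0
Byte[1]=AD: continuation. acc=(acc<<6)|0x2D=0x2D
Byte[2]=B1: continuation. acc=(acc<<6)|0x31=0xB71
Byte[3]=BF: continuation. acc=(acc<<6)|0x3F=0x2DC7F
Completed: cp=U+2DC7F (starts at byte 0)
Byte[4]=62: 1-byte ASCII. cp=U+0062
Byte[5]=62: 1-byte ASCII. cp=U+0062
Byte[6]=62: 1-byte ASCII. cp=U+0062
Byte[7]=49: 1-byte ASCII. cp=U+0049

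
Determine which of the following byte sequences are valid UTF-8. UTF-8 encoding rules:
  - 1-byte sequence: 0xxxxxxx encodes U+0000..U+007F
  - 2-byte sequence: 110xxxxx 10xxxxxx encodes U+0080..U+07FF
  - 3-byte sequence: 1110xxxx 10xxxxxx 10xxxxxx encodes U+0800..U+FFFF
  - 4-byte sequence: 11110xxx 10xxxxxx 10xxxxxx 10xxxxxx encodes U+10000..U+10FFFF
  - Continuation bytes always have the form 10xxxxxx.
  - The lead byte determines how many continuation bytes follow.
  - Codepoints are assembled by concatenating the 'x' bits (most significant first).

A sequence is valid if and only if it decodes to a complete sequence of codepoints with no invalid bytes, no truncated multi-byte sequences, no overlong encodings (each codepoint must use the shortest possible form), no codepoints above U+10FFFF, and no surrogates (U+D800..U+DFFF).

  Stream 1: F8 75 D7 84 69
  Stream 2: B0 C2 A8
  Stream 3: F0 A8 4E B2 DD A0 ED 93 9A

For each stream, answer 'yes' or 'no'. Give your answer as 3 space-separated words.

Answer: no no no

Derivation:
Stream 1: error at byte offset 0. INVALID
Stream 2: error at byte offset 0. INVALID
Stream 3: error at byte offset 2. INVALID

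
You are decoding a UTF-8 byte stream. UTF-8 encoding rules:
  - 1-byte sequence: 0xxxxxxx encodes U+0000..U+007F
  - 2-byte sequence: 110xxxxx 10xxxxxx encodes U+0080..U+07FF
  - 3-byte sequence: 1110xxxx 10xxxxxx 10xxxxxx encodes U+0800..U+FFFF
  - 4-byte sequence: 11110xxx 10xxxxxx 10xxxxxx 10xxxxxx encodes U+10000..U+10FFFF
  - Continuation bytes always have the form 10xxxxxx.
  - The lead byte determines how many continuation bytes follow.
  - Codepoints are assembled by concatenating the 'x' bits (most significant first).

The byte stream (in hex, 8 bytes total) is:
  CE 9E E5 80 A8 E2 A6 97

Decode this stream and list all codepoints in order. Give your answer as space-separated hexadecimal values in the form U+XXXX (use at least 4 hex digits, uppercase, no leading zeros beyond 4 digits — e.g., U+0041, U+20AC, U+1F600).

Byte[0]=CE: 2-byte lead, need 1 cont bytes. acc=0xE
Byte[1]=9E: continuation. acc=(acc<<6)|0x1E=0x39E
Completed: cp=U+039E (starts at byte 0)
Byte[2]=E5: 3-byte lead, need 2 cont bytes. acc=0x5
Byte[3]=80: continuation. acc=(acc<<6)|0x00=0x140
Byte[4]=A8: continuation. acc=(acc<<6)|0x28=0x5028
Completed: cp=U+5028 (starts at byte 2)
Byte[5]=E2: 3-byte lead, need 2 cont bytes. acc=0x2
Byte[6]=A6: continuation. acc=(acc<<6)|0x26=0xA6
Byte[7]=97: continuation. acc=(acc<<6)|0x17=0x2997
Completed: cp=U+2997 (starts at byte 5)

Answer: U+039E U+5028 U+2997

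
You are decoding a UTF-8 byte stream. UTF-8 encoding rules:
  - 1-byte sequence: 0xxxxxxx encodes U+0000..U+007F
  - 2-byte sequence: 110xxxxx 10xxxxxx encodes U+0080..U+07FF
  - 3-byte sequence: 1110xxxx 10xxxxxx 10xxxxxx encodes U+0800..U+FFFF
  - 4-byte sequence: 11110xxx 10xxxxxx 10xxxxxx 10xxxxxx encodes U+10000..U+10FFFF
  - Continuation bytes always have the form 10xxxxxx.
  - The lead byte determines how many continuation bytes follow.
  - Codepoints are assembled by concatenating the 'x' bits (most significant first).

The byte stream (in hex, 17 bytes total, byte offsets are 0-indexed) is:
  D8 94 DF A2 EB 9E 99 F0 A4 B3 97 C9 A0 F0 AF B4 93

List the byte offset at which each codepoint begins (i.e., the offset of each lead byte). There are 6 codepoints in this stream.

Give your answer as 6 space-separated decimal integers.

Answer: 0 2 4 7 11 13

Derivation:
Byte[0]=D8: 2-byte lead, need 1 cont bytes. acc=0x18
Byte[1]=94: continuation. acc=(acc<<6)|0x14=0x614
Completed: cp=U+0614 (starts at byte 0)
Byte[2]=DF: 2-byte lead, need 1 cont bytes. acc=0x1F
Byte[3]=A2: continuation. acc=(acc<<6)|0x22=0x7E2
Completed: cp=U+07E2 (starts at byte 2)
Byte[4]=EB: 3-byte lead, need 2 cont bytes. acc=0xB
Byte[5]=9E: continuation. acc=(acc<<6)|0x1E=0x2DE
Byte[6]=99: continuation. acc=(acc<<6)|0x19=0xB799
Completed: cp=U+B799 (starts at byte 4)
Byte[7]=F0: 4-byte lead, need 3 cont bytes. acc=0x0
Byte[8]=A4: continuation. acc=(acc<<6)|0x24=0x24
Byte[9]=B3: continuation. acc=(acc<<6)|0x33=0x933
Byte[10]=97: continuation. acc=(acc<<6)|0x17=0x24CD7
Completed: cp=U+24CD7 (starts at byte 7)
Byte[11]=C9: 2-byte lead, need 1 cont bytes. acc=0x9
Byte[12]=A0: continuation. acc=(acc<<6)|0x20=0x260
Completed: cp=U+0260 (starts at byte 11)
Byte[13]=F0: 4-byte lead, need 3 cont bytes. acc=0x0
Byte[14]=AF: continuation. acc=(acc<<6)|0x2F=0x2F
Byte[15]=B4: continuation. acc=(acc<<6)|0x34=0xBF4
Byte[16]=93: continuation. acc=(acc<<6)|0x13=0x2FD13
Completed: cp=U+2FD13 (starts at byte 13)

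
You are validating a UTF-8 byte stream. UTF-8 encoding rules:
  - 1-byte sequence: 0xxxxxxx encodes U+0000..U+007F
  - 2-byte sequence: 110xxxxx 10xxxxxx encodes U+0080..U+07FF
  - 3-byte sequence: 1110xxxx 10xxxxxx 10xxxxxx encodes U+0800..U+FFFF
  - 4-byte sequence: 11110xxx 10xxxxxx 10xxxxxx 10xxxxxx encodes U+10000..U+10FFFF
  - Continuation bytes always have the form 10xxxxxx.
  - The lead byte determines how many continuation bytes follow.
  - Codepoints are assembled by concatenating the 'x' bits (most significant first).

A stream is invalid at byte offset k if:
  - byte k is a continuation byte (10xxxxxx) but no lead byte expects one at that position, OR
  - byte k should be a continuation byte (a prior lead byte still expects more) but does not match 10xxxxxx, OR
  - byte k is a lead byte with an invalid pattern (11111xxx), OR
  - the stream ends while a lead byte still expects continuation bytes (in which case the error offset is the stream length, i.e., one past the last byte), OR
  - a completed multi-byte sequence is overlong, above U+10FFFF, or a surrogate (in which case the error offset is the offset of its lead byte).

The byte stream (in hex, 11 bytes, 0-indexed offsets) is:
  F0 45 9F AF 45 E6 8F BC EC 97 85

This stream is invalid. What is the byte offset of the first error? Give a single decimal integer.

Byte[0]=F0: 4-byte lead, need 3 cont bytes. acc=0x0
Byte[1]=45: expected 10xxxxxx continuation. INVALID

Answer: 1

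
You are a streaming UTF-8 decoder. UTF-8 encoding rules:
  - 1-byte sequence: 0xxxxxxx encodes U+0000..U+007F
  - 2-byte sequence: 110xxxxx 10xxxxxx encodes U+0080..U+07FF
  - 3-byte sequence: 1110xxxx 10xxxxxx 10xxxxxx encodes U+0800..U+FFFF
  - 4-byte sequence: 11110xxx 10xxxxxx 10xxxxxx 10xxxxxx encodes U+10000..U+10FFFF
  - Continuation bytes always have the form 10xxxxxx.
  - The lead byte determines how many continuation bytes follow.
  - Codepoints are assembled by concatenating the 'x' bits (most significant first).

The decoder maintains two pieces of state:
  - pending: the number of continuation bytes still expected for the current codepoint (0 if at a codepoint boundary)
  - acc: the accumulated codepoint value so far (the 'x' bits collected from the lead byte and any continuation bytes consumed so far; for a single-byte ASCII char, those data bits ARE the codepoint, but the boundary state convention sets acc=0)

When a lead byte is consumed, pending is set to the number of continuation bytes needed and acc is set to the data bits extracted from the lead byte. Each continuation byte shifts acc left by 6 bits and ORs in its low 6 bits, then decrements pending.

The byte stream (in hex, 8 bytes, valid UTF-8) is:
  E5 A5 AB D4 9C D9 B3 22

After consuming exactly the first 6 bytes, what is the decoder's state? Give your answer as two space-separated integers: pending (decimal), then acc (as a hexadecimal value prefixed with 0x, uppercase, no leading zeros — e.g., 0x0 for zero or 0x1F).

Answer: 1 0x19

Derivation:
Byte[0]=E5: 3-byte lead. pending=2, acc=0x5
Byte[1]=A5: continuation. acc=(acc<<6)|0x25=0x165, pending=1
Byte[2]=AB: continuation. acc=(acc<<6)|0x2B=0x596B, pending=0
Byte[3]=D4: 2-byte lead. pending=1, acc=0x14
Byte[4]=9C: continuation. acc=(acc<<6)|0x1C=0x51C, pending=0
Byte[5]=D9: 2-byte lead. pending=1, acc=0x19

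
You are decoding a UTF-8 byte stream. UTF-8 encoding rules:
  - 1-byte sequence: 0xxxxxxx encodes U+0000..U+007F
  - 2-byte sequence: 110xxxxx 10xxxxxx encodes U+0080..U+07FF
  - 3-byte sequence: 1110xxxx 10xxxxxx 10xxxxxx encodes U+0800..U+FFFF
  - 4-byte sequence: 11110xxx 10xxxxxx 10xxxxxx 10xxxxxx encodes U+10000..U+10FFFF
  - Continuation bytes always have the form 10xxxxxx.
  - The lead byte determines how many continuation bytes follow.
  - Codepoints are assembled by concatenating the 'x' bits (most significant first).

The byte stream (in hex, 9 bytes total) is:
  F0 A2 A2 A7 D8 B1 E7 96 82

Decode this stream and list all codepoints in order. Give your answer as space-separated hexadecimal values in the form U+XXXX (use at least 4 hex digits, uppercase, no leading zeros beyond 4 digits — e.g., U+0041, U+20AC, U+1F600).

Answer: U+228A7 U+0631 U+7582

Derivation:
Byte[0]=F0: 4-byte lead, need 3 cont bytes. acc=0x0
Byte[1]=A2: continuation. acc=(acc<<6)|0x22=0x22
Byte[2]=A2: continuation. acc=(acc<<6)|0x22=0x8A2
Byte[3]=A7: continuation. acc=(acc<<6)|0x27=0x228A7
Completed: cp=U+228A7 (starts at byte 0)
Byte[4]=D8: 2-byte lead, need 1 cont bytes. acc=0x18
Byte[5]=B1: continuation. acc=(acc<<6)|0x31=0x631
Completed: cp=U+0631 (starts at byte 4)
Byte[6]=E7: 3-byte lead, need 2 cont bytes. acc=0x7
Byte[7]=96: continuation. acc=(acc<<6)|0x16=0x1D6
Byte[8]=82: continuation. acc=(acc<<6)|0x02=0x7582
Completed: cp=U+7582 (starts at byte 6)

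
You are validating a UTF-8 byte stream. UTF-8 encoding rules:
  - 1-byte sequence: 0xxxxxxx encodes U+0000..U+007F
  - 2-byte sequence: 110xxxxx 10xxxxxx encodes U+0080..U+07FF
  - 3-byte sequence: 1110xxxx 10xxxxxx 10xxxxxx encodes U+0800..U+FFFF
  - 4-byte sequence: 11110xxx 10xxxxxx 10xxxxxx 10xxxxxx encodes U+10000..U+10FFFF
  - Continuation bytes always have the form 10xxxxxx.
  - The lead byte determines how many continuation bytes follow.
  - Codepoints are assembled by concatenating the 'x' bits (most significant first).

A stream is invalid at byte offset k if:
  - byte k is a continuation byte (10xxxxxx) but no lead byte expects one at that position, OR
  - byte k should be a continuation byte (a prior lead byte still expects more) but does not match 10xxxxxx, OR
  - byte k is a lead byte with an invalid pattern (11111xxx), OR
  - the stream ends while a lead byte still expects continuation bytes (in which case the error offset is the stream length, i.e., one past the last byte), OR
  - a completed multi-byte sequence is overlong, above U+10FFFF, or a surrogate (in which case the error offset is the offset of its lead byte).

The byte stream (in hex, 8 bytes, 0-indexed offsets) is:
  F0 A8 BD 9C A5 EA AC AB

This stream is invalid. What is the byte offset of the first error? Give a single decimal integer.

Byte[0]=F0: 4-byte lead, need 3 cont bytes. acc=0x0
Byte[1]=A8: continuation. acc=(acc<<6)|0x28=0x28
Byte[2]=BD: continuation. acc=(acc<<6)|0x3D=0xA3D
Byte[3]=9C: continuation. acc=(acc<<6)|0x1C=0x28F5C
Completed: cp=U+28F5C (starts at byte 0)
Byte[4]=A5: INVALID lead byte (not 0xxx/110x/1110/11110)

Answer: 4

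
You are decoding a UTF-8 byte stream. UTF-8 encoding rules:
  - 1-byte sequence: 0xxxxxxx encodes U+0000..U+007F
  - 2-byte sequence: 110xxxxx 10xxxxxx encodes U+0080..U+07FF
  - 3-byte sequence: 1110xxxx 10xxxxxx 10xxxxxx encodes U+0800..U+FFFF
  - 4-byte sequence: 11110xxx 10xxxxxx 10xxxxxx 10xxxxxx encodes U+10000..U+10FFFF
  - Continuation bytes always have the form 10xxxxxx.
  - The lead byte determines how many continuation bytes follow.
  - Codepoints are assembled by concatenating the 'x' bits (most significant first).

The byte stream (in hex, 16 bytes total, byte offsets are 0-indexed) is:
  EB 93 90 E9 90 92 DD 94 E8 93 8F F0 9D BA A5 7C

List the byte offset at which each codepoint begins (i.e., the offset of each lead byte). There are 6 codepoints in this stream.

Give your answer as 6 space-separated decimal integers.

Answer: 0 3 6 8 11 15

Derivation:
Byte[0]=EB: 3-byte lead, need 2 cont bytes. acc=0xB
Byte[1]=93: continuation. acc=(acc<<6)|0x13=0x2D3
Byte[2]=90: continuation. acc=(acc<<6)|0x10=0xB4D0
Completed: cp=U+B4D0 (starts at byte 0)
Byte[3]=E9: 3-byte lead, need 2 cont bytes. acc=0x9
Byte[4]=90: continuation. acc=(acc<<6)|0x10=0x250
Byte[5]=92: continuation. acc=(acc<<6)|0x12=0x9412
Completed: cp=U+9412 (starts at byte 3)
Byte[6]=DD: 2-byte lead, need 1 cont bytes. acc=0x1D
Byte[7]=94: continuation. acc=(acc<<6)|0x14=0x754
Completed: cp=U+0754 (starts at byte 6)
Byte[8]=E8: 3-byte lead, need 2 cont bytes. acc=0x8
Byte[9]=93: continuation. acc=(acc<<6)|0x13=0x213
Byte[10]=8F: continuation. acc=(acc<<6)|0x0F=0x84CF
Completed: cp=U+84CF (starts at byte 8)
Byte[11]=F0: 4-byte lead, need 3 cont bytes. acc=0x0
Byte[12]=9D: continuation. acc=(acc<<6)|0x1D=0x1D
Byte[13]=BA: continuation. acc=(acc<<6)|0x3A=0x77A
Byte[14]=A5: continuation. acc=(acc<<6)|0x25=0x1DEA5
Completed: cp=U+1DEA5 (starts at byte 11)
Byte[15]=7C: 1-byte ASCII. cp=U+007C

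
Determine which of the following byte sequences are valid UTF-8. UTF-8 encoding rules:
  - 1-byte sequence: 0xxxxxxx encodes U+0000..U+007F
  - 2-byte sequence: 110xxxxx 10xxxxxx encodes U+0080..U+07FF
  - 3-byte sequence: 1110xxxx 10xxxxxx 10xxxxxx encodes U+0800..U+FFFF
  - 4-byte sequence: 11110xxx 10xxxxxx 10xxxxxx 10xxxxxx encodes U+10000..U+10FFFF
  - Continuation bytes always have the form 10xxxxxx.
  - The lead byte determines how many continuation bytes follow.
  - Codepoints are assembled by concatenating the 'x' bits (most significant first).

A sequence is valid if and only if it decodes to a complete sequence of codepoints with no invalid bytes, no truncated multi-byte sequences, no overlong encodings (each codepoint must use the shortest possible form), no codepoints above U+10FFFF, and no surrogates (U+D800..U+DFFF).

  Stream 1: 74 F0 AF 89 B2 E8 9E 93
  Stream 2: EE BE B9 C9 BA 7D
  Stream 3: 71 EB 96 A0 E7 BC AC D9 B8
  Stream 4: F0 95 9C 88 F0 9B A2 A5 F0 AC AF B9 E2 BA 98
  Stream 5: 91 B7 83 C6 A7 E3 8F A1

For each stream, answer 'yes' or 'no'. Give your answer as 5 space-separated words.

Stream 1: decodes cleanly. VALID
Stream 2: decodes cleanly. VALID
Stream 3: decodes cleanly. VALID
Stream 4: decodes cleanly. VALID
Stream 5: error at byte offset 0. INVALID

Answer: yes yes yes yes no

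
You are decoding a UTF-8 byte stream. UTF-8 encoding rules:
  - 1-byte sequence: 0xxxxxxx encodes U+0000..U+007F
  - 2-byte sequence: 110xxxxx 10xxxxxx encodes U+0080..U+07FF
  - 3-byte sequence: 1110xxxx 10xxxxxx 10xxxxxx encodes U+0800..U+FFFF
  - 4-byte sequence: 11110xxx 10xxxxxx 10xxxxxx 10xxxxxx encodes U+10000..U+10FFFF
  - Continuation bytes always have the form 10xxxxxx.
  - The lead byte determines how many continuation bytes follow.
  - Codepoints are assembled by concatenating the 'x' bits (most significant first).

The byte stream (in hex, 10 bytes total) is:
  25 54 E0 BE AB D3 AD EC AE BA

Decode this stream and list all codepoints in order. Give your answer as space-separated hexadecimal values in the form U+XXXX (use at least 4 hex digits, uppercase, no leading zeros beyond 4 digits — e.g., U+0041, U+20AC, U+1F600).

Byte[0]=25: 1-byte ASCII. cp=U+0025
Byte[1]=54: 1-byte ASCII. cp=U+0054
Byte[2]=E0: 3-byte lead, need 2 cont bytes. acc=0x0
Byte[3]=BE: continuation. acc=(acc<<6)|0x3E=0x3E
Byte[4]=AB: continuation. acc=(acc<<6)|0x2B=0xFAB
Completed: cp=U+0FAB (starts at byte 2)
Byte[5]=D3: 2-byte lead, need 1 cont bytes. acc=0x13
Byte[6]=AD: continuation. acc=(acc<<6)|0x2D=0x4ED
Completed: cp=U+04ED (starts at byte 5)
Byte[7]=EC: 3-byte lead, need 2 cont bytes. acc=0xC
Byte[8]=AE: continuation. acc=(acc<<6)|0x2E=0x32E
Byte[9]=BA: continuation. acc=(acc<<6)|0x3A=0xCBBA
Completed: cp=U+CBBA (starts at byte 7)

Answer: U+0025 U+0054 U+0FAB U+04ED U+CBBA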